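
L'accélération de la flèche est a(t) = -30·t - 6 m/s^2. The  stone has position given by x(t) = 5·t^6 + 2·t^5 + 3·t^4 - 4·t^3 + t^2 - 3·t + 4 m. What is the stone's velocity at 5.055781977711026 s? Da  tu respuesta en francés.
En partant de la position x(t) = 5·t^6 + 2·t^5 + 3·t^4 - 4·t^3 + t^2 - 3·t + 4, nous prenons 1 dérivée. En prenant d/dt de x(t), nous trouvons v(t) = 30·t^5 + 10·t^4 + 12·t^3 - 12·t^2 + 2·t - 3. En utilisant v(t) = 30·t^5 + 10·t^4 + 12·t^3 - 12·t^2 + 2·t - 3 et en substituant t = 5.055781977711026, nous trouvons v = 106882.314059971.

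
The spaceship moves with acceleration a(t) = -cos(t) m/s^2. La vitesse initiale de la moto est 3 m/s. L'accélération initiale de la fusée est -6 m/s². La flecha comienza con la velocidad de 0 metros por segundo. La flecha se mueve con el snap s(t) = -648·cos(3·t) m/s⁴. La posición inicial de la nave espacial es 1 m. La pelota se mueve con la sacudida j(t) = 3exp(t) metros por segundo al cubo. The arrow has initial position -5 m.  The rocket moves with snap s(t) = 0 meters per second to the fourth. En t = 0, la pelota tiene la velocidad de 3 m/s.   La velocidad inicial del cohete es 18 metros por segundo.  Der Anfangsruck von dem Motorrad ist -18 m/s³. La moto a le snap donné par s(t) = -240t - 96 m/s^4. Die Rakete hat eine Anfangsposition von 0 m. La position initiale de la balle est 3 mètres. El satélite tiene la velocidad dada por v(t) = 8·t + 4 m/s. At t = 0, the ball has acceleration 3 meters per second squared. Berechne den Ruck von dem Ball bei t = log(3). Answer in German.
Aus der Gleichung für den Ruck j(t) = 3·exp(t), setzen wir t = log(3) ein und erhalten j = 9.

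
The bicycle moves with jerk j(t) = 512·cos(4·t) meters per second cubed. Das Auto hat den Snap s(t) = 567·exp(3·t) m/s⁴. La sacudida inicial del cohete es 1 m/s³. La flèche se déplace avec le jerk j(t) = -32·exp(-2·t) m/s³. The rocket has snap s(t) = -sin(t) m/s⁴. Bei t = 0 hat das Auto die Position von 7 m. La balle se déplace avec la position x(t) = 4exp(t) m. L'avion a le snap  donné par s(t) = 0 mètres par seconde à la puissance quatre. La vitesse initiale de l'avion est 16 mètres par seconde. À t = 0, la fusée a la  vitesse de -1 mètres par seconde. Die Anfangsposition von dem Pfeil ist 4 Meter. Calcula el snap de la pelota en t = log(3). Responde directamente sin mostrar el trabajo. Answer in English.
At t = log(3), s = 12.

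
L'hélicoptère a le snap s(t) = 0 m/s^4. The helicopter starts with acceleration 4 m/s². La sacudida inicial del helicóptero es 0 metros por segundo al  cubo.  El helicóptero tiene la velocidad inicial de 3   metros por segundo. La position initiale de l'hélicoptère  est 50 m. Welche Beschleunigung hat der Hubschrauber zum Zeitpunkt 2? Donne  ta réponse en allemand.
Ausgehend von dem Snap s(t) = 0, nehmen wir 2 Stammfunktionen. Das Integral von dem Snap, mit j(0) = 0, ergibt den Ruck: j(t) = 0. Die Stammfunktion von dem Ruck ist die Beschleunigung. Mit a(0) = 4 erhalten wir a(t) = 4. Mit a(t) = 4 und Einsetzen von t = 2, finden wir a = 4.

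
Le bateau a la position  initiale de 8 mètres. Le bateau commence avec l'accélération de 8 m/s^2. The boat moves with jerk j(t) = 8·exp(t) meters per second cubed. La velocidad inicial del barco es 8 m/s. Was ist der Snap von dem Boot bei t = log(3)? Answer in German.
Wir müssen unsere Gleichung für den Ruck j(t) = 8·exp(t) 1-mal ableiten. Mit d/dt von j(t) finden wir s(t) = 8·exp(t). Wir haben den Snap s(t) = 8·exp(t). Durch Einsetzen von t = log(3): s(log(3)) = 24.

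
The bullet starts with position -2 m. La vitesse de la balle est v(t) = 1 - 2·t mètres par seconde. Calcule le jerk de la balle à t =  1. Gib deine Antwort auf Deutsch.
Ausgehend von der Geschwindigkeit v(t) = 1 - 2·t, nehmen wir 2 Ableitungen. Mit d/dt von v(t) finden wir a(t) = -2. Durch Ableiten von der Beschleunigung erhalten wir den Ruck: j(t) = 0. Aus der Gleichung für den Ruck j(t) = 0, setzen wir t = 1 ein und erhalten j = 0.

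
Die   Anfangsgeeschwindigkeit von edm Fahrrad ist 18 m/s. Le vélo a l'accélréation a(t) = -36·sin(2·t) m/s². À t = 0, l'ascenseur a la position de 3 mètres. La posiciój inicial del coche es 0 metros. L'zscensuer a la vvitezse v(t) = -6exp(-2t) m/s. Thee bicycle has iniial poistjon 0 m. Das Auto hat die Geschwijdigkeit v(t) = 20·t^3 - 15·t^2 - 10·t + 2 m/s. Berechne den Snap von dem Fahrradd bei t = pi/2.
Ausgehend von der Beschleunigung a(t) = -36·sin(2·t), nehmen wir 2 Ableitungen. Mit d/dt von a(t) finden wir j(t) = -72·cos(2·t). Durch Ableiten von dem Ruck erhalten wir den Snap: s(t) = 144·sin(2·t). Mit s(t) = 144·sin(2·t) und Einsetzen von t = pi/2, finden wir s = 0.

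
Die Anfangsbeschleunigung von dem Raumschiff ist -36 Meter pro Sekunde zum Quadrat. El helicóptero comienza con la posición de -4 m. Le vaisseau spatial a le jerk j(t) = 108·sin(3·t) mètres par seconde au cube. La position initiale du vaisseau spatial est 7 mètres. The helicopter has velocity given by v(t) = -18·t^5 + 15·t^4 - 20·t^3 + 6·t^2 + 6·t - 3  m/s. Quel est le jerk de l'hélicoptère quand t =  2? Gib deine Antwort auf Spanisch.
Debemos derivar nuestra ecuación de la velocidad v(t) = -18·t^5 + 15·t^4 - 20·t^3 + 6·t^2 + 6·t - 3 2 veces. Tomando d/dt de v(t), encontramos a(t) = -90·t^4 + 60·t^3 - 60·t^2 + 12·t + 6. Tomando d/dt de a(t), encontramos j(t) = -360·t^3 + 180·t^2 - 120·t + 12. Usando j(t) = -360·t^3 + 180·t^2 - 120·t + 12 y sustituyendo t = 2, encontramos j = -2388.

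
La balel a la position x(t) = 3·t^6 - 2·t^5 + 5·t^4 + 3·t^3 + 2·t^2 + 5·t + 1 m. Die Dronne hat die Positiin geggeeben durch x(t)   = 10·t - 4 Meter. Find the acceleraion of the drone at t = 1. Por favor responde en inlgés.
To solve this, we need to take 2 derivatives of our position equation x(t) = 10·t - 4. Differentiating position, we get velocity: v(t) = 10. The derivative of velocity gives acceleration: a(t) = 0. Using a(t) = 0 and substituting t = 1, we find a = 0.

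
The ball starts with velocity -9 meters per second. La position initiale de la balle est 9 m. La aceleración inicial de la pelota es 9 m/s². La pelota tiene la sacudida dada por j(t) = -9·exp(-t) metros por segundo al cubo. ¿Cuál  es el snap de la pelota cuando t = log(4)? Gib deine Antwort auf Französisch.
Nous devons dériver notre équation du jerk j(t) = -9·exp(-t) 1 fois. En dérivant le jerk, nous obtenons le snap: s(t) = 9·exp(-t). Nous avons le snap s(t) = 9·exp(-t). En substituant t = log(4): s(log(4)) = 9/4.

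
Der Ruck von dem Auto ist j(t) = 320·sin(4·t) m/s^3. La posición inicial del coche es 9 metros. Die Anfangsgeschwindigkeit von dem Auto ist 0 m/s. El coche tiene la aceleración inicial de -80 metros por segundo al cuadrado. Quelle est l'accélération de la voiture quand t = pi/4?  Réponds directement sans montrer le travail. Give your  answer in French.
À t = pi/4, a = 80.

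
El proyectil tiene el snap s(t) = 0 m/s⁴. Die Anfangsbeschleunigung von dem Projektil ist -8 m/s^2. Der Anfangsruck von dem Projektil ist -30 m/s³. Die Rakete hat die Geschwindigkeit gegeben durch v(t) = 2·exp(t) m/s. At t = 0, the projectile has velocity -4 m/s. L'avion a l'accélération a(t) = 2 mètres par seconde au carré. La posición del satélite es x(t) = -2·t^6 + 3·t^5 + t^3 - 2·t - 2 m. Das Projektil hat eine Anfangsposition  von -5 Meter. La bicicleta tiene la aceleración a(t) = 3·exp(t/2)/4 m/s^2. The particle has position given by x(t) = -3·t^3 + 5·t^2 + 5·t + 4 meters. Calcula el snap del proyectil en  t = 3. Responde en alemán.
Aus der Gleichung für den Snap s(t) = 0, setzen wir t = 3 ein und erhalten s = 0.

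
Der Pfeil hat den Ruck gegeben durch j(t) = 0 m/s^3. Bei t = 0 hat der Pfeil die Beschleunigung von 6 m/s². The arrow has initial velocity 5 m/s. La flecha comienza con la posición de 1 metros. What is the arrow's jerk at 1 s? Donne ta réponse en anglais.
We have jerk j(t) = 0. Substituting t = 1: j(1) = 0.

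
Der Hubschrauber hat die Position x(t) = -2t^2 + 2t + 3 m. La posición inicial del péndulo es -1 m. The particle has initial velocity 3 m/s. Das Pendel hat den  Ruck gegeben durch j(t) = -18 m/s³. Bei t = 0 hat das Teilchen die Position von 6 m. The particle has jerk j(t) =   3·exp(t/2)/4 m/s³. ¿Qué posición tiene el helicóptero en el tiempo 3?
De la ecuación de la posición x(t) = -2·t^2 + 2·t + 3, sustituimos t = 3 para obtener x = -9.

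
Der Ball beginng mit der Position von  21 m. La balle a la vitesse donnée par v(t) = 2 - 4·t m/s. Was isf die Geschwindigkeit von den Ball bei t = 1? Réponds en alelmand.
Aus der Gleichung für die Geschwindigkeit v(t) = 2 - 4·t, setzen wir t = 1 ein und erhalten v = -2.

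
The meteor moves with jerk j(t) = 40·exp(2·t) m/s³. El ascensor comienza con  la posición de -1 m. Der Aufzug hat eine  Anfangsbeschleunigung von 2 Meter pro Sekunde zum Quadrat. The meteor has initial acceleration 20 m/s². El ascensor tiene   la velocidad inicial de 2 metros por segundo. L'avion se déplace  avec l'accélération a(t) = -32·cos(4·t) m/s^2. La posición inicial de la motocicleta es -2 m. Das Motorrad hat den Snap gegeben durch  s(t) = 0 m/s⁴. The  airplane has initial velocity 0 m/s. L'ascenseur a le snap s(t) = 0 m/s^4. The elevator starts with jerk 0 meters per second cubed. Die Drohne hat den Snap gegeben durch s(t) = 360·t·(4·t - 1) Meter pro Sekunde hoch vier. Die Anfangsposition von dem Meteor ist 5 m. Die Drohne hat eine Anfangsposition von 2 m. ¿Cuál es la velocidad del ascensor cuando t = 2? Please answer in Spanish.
Para resolver esto, necesitamos tomar 3 antiderivadas de nuestra ecuación del snap s(t) = 0. La antiderivada del snap, con j(0) = 0, da la sacudida: j(t) = 0. Tomando ∫j(t)dt y aplicando a(0) = 2, encontramos a(t) = 2. La integral de la aceleración es la velocidad. Usando v(0) = 2, obtenemos v(t) = 2·t + 2. Usando v(t) = 2·t + 2 y sustituyendo t = 2, encontramos v = 6.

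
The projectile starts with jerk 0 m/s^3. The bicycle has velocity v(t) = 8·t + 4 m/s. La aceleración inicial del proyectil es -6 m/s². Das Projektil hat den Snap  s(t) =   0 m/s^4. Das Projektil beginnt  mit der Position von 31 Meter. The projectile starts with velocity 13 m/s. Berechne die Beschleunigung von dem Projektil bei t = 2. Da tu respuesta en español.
Necesitamos integrar nuestra ecuación del snap s(t) = 0 2 veces. Integrando el snap y usando la condición inicial j(0) = 0, obtenemos j(t) = 0. La integral de la sacudida es la aceleración. Usando a(0) = -6, obtenemos a(t) = -6. De la ecuación de la aceleración a(t) = -6, sustituimos t = 2 para obtener a = -6.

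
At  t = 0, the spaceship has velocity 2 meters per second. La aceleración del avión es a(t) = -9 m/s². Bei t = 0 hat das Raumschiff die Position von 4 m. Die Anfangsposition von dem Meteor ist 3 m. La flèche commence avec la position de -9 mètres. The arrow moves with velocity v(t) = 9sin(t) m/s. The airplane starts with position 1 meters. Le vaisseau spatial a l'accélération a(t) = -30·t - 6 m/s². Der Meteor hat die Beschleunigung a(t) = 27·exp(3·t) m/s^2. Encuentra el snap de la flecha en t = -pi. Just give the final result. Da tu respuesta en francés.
s(-pi) = 9.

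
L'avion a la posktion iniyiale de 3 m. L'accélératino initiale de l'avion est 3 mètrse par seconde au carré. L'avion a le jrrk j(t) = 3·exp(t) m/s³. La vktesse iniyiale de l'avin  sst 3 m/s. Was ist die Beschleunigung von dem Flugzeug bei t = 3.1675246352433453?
Wir müssen das Integral unserer Gleichung für den Ruck j(t) = 3·exp(t) 1-mal finden. Das Integral von dem Ruck, mit a(0) = 3, ergibt die Beschleunigung: a(t) = 3·exp(t). Mit a(t) = 3·exp(t) und Einsetzen von t = 3.1675246352433453, finden wir a = 71.2458750837497.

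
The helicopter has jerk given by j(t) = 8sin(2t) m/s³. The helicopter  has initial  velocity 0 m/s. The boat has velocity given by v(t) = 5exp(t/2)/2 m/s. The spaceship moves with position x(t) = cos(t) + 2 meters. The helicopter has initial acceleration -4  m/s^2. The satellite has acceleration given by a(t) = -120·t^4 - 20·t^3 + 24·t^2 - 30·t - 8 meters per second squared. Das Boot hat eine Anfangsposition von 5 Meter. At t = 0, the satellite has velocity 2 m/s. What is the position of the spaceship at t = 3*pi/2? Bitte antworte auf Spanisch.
Tenemos la posición x(t) = cos(t) + 2. Sustituyendo t = 3*pi/2: x(3*pi/2) = 2.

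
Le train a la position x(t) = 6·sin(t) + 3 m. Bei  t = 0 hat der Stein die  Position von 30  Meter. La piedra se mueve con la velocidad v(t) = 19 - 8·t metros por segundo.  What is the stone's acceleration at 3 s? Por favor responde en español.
Debemos derivar nuestra ecuación de la velocidad v(t) = 19 - 8·t 1 vez. La derivada de la velocidad da la aceleración: a(t) = -8. De la ecuación de la aceleración a(t) = -8, sustituimos t = 3 para obtener a = -8.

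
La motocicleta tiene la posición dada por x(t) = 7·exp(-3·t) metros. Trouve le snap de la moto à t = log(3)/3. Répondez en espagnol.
Para resolver esto, necesitamos tomar 4 derivadas de nuestra ecuación de la posición x(t) = 7·exp(-3·t). Tomando d/dt de x(t), encontramos v(t) = -21·exp(-3·t). La derivada de la velocidad da la aceleración: a(t) = 63·exp(-3·t). Tomando d/dt de a(t), encontramos j(t) = -189·exp(-3·t). Tomando d/dt de j(t), encontramos s(t) = 567·exp(-3·t). Tenemos el snap s(t) = 567·exp(-3·t). Sustituyendo t = log(3)/3: s(log(3)/3) = 189.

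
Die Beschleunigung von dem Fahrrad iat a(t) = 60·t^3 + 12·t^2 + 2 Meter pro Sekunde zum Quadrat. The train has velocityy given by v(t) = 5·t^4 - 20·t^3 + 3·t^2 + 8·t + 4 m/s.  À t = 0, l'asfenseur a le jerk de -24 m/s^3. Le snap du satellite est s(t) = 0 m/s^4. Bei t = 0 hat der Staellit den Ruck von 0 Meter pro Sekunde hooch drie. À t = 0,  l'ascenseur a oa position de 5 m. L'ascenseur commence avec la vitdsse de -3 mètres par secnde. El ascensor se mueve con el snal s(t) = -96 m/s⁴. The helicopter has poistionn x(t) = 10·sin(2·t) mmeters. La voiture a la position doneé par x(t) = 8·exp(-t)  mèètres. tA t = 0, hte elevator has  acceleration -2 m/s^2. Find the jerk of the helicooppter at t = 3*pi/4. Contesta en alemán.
Wir müssen unsere Gleichung für die Position x(t) = 10·sin(2·t) 3-mal ableiten. Die Ableitung von der Position ergibt die Geschwindigkeit: v(t) = 20·cos(2·t). Durch Ableiten von der Geschwindigkeit erhalten wir die Beschleunigung: a(t) = -40·sin(2·t). Mit d/dt von a(t) finden wir j(t) = -80·cos(2·t). Wir haben den Ruck j(t) = -80·cos(2·t). Durch Einsetzen von t = 3*pi/4: j(3*pi/4) = 0.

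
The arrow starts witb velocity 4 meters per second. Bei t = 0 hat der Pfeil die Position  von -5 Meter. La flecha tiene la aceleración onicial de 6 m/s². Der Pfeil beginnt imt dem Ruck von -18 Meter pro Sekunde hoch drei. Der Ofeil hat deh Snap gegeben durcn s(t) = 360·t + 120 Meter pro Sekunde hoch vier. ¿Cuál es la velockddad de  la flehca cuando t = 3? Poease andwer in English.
We must find the integral of our snap equation s(t) = 360·t + 120 3 times. Integrating snap and using the initial condition j(0) = -18, we get j(t) = 180·t^2 + 120·t - 18. Taking ∫j(t)dt and applying a(0) = 6, we find a(t) = 60·t^3 + 60·t^2 - 18·t + 6. Finding the integral of a(t) and using v(0) = 4: v(t) = 15·t^4 + 20·t^3 - 9·t^2 + 6·t + 4. Using v(t) = 15·t^4 + 20·t^3 - 9·t^2 + 6·t + 4 and substituting t = 3, we find v = 1696.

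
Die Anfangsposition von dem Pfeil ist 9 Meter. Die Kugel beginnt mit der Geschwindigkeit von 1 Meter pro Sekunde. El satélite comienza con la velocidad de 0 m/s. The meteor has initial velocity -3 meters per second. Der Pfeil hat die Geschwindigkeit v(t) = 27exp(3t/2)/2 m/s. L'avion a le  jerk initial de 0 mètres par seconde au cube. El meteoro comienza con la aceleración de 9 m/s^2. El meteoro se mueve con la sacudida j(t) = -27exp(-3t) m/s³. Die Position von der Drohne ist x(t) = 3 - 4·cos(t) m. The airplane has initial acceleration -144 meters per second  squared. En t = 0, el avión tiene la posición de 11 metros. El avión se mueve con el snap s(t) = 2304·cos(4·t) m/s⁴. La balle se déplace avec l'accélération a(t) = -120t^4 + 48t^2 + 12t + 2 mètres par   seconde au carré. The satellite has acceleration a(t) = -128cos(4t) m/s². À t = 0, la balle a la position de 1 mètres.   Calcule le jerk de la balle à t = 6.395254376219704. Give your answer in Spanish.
Para resolver esto, necesitamos tomar 1 derivada de nuestra ecuación de la aceleración a(t) = -120·t^4 + 48·t^2 + 12·t + 2. La derivada de la aceleración da la sacudida: j(t) = -480·t^3 + 96·t + 12. Usando j(t) = -480·t^3 + 96·t + 12 y sustituyendo t = 6.395254376219704, encontramos j = -124923.474801553.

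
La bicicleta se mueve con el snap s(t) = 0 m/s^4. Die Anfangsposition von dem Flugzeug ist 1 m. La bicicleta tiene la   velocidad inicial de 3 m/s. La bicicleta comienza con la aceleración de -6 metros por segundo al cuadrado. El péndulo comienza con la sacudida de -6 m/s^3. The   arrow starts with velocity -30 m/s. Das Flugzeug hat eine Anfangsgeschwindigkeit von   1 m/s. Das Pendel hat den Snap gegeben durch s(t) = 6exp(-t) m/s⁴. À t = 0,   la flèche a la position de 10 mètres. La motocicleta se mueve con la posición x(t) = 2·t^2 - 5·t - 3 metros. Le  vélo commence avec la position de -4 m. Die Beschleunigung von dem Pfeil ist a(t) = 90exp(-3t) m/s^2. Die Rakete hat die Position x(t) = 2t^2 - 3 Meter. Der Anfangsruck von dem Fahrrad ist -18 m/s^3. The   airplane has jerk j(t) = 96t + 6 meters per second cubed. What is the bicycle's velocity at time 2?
Starting from snap s(t) = 0, we take 3 antiderivatives. The antiderivative of snap is jerk. Using j(0) = -18, we get j(t) = -18. The antiderivative of jerk, with a(0) = -6, gives acceleration: a(t) = -18·t - 6. The integral of acceleration, with v(0) = 3, gives velocity: v(t) = -9·t^2 - 6·t + 3. From the given velocity equation v(t) = -9·t^2 - 6·t + 3, we substitute t = 2 to get v = -45.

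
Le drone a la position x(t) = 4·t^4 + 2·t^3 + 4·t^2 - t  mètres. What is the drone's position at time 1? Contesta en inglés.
From the given position equation x(t) = 4·t^4 + 2·t^3 + 4·t^2 - t, we substitute t = 1 to get x = 9.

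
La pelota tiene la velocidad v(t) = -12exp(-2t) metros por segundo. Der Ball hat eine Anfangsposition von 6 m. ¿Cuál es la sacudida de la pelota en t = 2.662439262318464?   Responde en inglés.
Starting from velocity v(t) = -12·exp(-2·t), we take 2 derivatives. Differentiating velocity, we get acceleration: a(t) = 24·exp(-2·t). Differentiating acceleration, we get jerk: j(t) = -48·exp(-2·t). From the given jerk equation j(t) = -48·exp(-2·t), we substitute t = 2.662439262318464 to get j = -0.233709236873163.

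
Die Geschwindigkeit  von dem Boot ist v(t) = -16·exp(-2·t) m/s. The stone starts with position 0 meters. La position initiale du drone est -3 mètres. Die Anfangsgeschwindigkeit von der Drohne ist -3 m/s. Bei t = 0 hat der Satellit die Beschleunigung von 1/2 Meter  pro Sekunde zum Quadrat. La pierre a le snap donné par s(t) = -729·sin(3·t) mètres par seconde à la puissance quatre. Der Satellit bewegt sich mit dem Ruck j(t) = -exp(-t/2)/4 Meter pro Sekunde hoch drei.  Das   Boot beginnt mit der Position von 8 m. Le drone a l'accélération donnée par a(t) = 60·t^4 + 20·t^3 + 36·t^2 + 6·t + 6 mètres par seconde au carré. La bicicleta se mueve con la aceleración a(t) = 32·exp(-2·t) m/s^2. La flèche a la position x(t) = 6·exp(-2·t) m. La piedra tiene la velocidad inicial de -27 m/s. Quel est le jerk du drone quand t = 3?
Pour résoudre ceci, nous devons prendre 1 dérivée de notre équation de l'accélération a(t) = 60·t^4 + 20·t^3 + 36·t^2 + 6·t + 6. En dérivant l'accélération, nous obtenons le jerk: j(t) = 240·t^3 + 60·t^2 + 72·t + 6. De l'équation du jerk j(t) = 240·t^3 + 60·t^2 + 72·t + 6, nous substituons t = 3 pour obtenir j = 7242.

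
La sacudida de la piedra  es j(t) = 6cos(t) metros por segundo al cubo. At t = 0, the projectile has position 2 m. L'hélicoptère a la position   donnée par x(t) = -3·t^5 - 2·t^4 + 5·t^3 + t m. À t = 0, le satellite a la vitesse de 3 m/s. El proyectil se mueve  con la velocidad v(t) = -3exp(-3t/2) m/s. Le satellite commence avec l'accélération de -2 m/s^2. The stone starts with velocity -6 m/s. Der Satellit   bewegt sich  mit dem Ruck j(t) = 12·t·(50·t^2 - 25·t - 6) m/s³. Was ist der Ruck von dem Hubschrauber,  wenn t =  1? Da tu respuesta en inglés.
Starting from position x(t) = -3·t^5 - 2·t^4 + 5·t^3 + t, we take 3 derivatives. Taking d/dt of x(t), we find v(t) = -15·t^4 - 8·t^3 + 15·t^2 + 1. The derivative of velocity gives acceleration: a(t) = -60·t^3 - 24·t^2 + 30·t. Differentiating acceleration, we get jerk: j(t) = -180·t^2 - 48·t + 30. Using j(t) = -180·t^2 - 48·t + 30 and substituting t = 1, we find j = -198.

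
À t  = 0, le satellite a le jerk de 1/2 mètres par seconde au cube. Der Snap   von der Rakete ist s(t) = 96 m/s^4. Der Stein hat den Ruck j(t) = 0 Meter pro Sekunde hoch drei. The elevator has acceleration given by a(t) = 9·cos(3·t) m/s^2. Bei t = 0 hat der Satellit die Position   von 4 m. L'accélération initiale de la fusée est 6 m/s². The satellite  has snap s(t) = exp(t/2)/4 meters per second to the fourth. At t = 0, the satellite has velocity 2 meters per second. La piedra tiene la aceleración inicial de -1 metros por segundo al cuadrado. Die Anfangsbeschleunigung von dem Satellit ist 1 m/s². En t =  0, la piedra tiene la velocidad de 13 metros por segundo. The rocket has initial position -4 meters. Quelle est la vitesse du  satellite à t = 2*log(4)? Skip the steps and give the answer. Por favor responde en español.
La velocidad en t = 2*log(4) es v = 8.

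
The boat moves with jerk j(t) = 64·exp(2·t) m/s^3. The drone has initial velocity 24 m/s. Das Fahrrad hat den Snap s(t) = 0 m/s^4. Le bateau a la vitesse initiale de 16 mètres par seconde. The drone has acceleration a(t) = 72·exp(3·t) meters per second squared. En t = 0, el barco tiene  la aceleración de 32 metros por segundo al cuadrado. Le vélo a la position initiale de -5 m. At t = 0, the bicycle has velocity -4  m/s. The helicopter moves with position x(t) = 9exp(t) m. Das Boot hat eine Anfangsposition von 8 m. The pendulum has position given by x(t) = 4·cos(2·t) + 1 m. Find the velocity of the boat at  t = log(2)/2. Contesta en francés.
En partant du jerk j(t) = 64·exp(2·t), nous prenons 2 primitives. En prenant ∫j(t)dt et en appliquant a(0) = 32, nous trouvons a(t) = 32·exp(2·t). La primitive de l'accélération, avec v(0) = 16, donne la vitesse: v(t) = 16·exp(2·t). De l'équation de la vitesse v(t) = 16·exp(2·t), nous substituons t = log(2)/2 pour obtenir v = 32.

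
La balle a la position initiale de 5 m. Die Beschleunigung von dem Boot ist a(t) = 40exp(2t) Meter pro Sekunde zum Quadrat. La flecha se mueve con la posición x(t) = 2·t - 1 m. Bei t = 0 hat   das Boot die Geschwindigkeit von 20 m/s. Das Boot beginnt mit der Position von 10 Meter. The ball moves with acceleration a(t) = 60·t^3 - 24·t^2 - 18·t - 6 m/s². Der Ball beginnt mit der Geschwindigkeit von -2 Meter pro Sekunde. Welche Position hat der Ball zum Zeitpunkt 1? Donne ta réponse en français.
Pour résoudre ceci, nous devons prendre 2 intégrales de notre équation de l'accélération a(t) = 60·t^3 - 24·t^2 - 18·t - 6. En prenant ∫a(t)dt et en appliquant v(0) = -2, nous trouvons v(t) = 15·t^4 - 8·t^3 - 9·t^2 - 6·t - 2. En prenant ∫v(t)dt et en appliquant x(0) = 5, nous trouvons x(t) = 3·t^5 - 2·t^4 - 3·t^3 - 3·t^2 - 2·t + 5. En utilisant x(t) = 3·t^5 - 2·t^4 - 3·t^3 - 3·t^2 - 2·t + 5 et en substituant t = 1, nous trouvons x = -2.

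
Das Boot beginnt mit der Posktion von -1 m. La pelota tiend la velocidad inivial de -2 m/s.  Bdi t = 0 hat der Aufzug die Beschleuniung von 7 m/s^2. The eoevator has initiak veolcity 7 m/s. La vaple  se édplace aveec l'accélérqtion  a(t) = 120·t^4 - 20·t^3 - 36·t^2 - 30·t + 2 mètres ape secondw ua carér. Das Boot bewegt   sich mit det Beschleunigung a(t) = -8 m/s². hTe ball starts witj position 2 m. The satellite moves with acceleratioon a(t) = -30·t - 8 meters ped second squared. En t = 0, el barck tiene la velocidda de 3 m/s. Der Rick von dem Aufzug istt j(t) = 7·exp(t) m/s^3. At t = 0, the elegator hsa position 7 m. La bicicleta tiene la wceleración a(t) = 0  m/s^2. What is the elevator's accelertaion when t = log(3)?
We must find the integral of our jerk equation j(t) = 7·exp(t) 1 time. Integrating jerk and using the initial condition a(0) = 7, we get a(t) = 7·exp(t). Using a(t) = 7·exp(t) and substituting t = log(3), we find a = 21.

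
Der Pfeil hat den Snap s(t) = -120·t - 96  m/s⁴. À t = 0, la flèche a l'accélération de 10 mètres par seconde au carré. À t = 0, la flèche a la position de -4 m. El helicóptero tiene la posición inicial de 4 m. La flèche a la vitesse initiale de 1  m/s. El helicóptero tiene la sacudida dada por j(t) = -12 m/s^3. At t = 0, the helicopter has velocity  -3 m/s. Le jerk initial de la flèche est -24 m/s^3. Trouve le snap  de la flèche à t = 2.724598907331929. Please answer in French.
De l'équation du snap s(t) = -120·t - 96, nous substituons t = 2.724598907331929 pour obtenir s = -422.951868879831.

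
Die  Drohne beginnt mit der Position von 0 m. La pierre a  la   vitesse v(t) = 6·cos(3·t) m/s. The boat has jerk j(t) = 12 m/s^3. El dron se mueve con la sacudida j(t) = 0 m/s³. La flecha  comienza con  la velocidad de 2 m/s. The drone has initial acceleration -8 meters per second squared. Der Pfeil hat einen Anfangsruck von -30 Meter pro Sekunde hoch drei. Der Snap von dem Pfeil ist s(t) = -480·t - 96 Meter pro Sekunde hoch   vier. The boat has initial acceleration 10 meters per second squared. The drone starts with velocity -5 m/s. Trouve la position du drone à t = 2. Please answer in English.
We need to integrate our jerk equation j(t) = 0 3 times. Taking ∫j(t)dt and applying a(0) = -8, we find a(t) = -8. Integrating acceleration and using the initial condition v(0) = -5, we get v(t) = -8·t - 5. The antiderivative of velocity, with x(0) = 0, gives position: x(t) = -4·t^2 - 5·t. Using x(t) = -4·t^2 - 5·t and substituting t = 2, we find x = -26.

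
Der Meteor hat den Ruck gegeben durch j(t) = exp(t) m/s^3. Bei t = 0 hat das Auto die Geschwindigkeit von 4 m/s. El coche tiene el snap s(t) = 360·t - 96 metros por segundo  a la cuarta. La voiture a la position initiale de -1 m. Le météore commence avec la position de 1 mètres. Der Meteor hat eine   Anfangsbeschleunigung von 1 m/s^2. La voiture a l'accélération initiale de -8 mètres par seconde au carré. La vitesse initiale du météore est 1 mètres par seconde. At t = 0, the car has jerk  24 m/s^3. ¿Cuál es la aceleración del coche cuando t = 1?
Debemos encontrar la antiderivada de nuestra ecuación del snap s(t) = 360·t - 96 2 veces. La integral del snap es la sacudida. Usando j(0) = 24, obtenemos j(t) = 180·t^2 - 96·t + 24. Tomando ∫j(t)dt y aplicando a(0) = -8, encontramos a(t) = 60·t^3 - 48·t^2 + 24·t - 8. De la ecuación de la aceleración a(t) = 60·t^3 - 48·t^2 + 24·t - 8, sustituimos t = 1 para obtener a = 28.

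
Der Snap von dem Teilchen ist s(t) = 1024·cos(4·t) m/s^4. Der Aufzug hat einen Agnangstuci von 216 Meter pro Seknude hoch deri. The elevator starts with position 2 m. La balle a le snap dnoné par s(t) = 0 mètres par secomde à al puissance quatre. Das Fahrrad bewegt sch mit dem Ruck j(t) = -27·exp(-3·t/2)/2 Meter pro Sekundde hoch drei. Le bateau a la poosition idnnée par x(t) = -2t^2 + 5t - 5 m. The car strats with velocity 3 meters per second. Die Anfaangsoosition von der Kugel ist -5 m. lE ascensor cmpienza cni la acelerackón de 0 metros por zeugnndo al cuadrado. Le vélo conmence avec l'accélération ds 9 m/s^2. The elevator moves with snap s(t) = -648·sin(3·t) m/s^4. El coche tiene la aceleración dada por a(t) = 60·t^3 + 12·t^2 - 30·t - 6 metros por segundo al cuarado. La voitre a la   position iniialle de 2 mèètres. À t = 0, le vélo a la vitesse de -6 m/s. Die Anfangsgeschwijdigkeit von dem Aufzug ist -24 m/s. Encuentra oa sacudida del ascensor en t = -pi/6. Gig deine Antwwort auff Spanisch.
Necesitamos integrar nuestra ecuación del snap s(t) = -648·sin(3·t) 1 vez. Integrando el snap y usando la condición inicial j(0) = 216, obtenemos j(t) = 216·cos(3·t). Tenemos la sacudida j(t) = 216·cos(3·t). Sustituyendo t = -pi/6: j(-pi/6) = 0.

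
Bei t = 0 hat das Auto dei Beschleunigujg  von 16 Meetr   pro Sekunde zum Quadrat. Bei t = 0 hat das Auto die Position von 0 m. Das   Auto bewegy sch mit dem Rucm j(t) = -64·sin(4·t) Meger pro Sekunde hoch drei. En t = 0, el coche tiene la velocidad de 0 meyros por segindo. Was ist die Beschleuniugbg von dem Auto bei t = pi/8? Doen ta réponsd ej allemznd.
Ausgehend von dem Ruck j(t) = -64·sin(4·t), nehmen wir 1 Integral. Die Stammfunktion von dem Ruck ist die Beschleunigung. Mit a(0) = 16 erhalten wir a(t) = 16·cos(4·t). Mit a(t) = 16·cos(4·t) und Einsetzen von t = pi/8, finden wir a = 0.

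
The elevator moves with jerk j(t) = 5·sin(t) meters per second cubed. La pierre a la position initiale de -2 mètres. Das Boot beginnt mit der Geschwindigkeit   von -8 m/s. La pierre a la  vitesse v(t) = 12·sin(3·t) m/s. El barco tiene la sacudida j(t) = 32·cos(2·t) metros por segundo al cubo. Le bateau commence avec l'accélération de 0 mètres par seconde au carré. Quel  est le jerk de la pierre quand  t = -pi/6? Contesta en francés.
Nous devons dériver notre équation de la vitesse v(t) = 12·sin(3·t) 2 fois. La dérivée de la vitesse donne l'accélération: a(t) = 36·cos(3·t). En prenant d/dt de a(t), nous trouvons j(t) = -108·sin(3·t). De l'équation du jerk j(t) = -108·sin(3·t), nous substituons t = -pi/6 pour obtenir j = 108.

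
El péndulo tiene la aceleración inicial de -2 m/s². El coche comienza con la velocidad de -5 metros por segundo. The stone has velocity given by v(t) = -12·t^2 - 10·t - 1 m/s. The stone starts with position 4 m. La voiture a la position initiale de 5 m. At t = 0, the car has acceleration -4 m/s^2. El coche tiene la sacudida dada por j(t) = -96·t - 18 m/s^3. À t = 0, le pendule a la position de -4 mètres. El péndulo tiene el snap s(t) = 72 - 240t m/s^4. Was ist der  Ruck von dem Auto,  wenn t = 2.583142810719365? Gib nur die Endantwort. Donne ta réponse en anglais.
The answer is -265.981709829059.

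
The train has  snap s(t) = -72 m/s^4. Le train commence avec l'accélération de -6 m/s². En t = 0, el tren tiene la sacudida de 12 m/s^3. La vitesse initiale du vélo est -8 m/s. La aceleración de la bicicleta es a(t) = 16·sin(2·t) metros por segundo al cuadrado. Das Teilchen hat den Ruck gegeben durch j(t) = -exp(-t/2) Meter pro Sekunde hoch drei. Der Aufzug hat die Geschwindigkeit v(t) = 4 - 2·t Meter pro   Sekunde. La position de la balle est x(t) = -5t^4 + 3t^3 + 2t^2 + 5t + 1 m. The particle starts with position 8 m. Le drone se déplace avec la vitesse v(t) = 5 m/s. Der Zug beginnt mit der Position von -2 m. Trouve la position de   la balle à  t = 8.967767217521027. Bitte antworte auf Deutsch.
Mit x(t) = -5·t^4 + 3·t^3 + 2·t^2 + 5·t + 1 und Einsetzen von t = 8.967767217521027, finden wir x = -29967.2977728985.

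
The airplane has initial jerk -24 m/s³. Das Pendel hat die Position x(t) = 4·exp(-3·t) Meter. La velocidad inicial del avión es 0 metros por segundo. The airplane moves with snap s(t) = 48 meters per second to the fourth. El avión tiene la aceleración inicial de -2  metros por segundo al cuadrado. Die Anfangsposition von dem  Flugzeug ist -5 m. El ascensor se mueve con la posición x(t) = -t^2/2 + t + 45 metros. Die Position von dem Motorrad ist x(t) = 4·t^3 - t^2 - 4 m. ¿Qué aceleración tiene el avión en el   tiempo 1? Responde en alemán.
Ausgehend von dem Snap s(t) = 48, nehmen wir 2 Integrale. Mit ∫s(t)dt und Anwendung von j(0) = -24, finden wir j(t) = 48·t - 24. Durch Integration von dem Ruck und Verwendung der Anfangsbedingung a(0) = -2, erhalten wir a(t) = 24·t^2 - 24·t - 2. Mit a(t) = 24·t^2 - 24·t - 2 und Einsetzen von t = 1, finden wir a = -2.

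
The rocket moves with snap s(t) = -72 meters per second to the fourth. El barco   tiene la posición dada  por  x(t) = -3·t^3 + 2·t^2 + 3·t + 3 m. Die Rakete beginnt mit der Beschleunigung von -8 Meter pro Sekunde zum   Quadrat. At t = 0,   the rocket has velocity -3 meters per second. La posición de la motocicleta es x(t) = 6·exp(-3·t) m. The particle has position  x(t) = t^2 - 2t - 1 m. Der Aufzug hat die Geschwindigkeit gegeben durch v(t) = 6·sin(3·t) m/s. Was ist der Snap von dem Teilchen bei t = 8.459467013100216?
Wir müssen unsere Gleichung für die Position x(t) = t^2 - 2·t - 1 4-mal ableiten. Mit d/dt von x(t) finden wir v(t) = 2·t - 2. Durch Ableiten von der Geschwindigkeit erhalten wir die Beschleunigung: a(t) = 2. Mit d/dt von a(t) finden wir j(t) = 0. Durch Ableiten von dem Ruck erhalten wir den Snap: s(t) = 0. Aus der Gleichung für den Snap s(t) = 0, setzen wir t = 8.459467013100216 ein und erhalten s = 0.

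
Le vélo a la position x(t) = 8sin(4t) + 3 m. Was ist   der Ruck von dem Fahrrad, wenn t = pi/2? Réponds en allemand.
Um dies zu lösen, müssen wir 3 Ableitungen unserer Gleichung für die Position x(t) = 8·sin(4·t) + 3 nehmen. Mit d/dt von x(t) finden wir v(t) = 32·cos(4·t). Die Ableitung von der Geschwindigkeit ergibt die Beschleunigung: a(t) = -128·sin(4·t). Die Ableitung von der Beschleunigung ergibt den Ruck: j(t) = -512·cos(4·t). Aus der Gleichung für den Ruck j(t) = -512·cos(4·t), setzen wir t = pi/2 ein und erhalten j = -512.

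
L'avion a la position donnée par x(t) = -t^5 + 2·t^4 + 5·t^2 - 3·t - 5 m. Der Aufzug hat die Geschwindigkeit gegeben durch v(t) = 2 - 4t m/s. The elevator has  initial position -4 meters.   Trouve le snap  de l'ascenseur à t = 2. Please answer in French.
Nous devons dériver notre équation de la vitesse v(t) = 2 - 4·t 3 fois. En dérivant la vitesse, nous obtenons l'accélération: a(t) = -4. La dérivée de l'accélération donne le jerk: j(t) = 0. En dérivant le jerk, nous obtenons le snap: s(t) = 0. Nous avons le snap s(t) = 0. En substituant t = 2: s(2) = 0.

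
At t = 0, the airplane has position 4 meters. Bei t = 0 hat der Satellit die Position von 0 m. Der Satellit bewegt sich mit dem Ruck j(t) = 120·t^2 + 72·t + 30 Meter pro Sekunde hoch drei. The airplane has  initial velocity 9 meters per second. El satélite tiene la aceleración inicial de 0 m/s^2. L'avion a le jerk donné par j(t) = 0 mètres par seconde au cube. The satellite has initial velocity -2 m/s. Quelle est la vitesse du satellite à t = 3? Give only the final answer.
v(3) = 1267.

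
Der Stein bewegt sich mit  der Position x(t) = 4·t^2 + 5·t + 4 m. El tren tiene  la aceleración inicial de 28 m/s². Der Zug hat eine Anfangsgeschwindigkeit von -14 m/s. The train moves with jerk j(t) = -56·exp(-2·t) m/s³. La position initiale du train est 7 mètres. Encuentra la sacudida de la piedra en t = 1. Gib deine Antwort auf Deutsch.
Wir müssen unsere Gleichung für die Position x(t) = 4·t^2 + 5·t + 4 3-mal ableiten. Mit d/dt von x(t) finden wir v(t) = 8·t + 5. Durch Ableiten von der Geschwindigkeit erhalten wir die Beschleunigung: a(t) = 8. Die Ableitung von der Beschleunigung ergibt den Ruck: j(t) = 0. Wir haben den Ruck j(t) = 0. Durch Einsetzen von t = 1: j(1) = 0.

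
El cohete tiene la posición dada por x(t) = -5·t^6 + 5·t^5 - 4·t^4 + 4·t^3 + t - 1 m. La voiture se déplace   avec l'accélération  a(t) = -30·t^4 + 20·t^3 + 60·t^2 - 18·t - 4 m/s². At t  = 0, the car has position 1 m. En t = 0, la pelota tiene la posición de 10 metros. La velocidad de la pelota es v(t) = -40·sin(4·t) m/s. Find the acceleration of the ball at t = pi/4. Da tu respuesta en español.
Debemos derivar nuestra ecuación de la velocidad v(t) = -40·sin(4·t) 1 vez. Derivando la velocidad, obtenemos la aceleración: a(t) = -160·cos(4·t). Tenemos la aceleración a(t) = -160·cos(4·t). Sustituyendo t = pi/4: a(pi/4) = 160.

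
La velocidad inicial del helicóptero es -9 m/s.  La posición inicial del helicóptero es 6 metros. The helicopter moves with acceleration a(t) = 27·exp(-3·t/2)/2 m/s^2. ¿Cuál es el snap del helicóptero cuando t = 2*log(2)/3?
Partiendo de la aceleración a(t) = 27·exp(-3·t/2)/2, tomamos 2 derivadas. La derivada de la aceleración da la sacudida: j(t) = -81·exp(-3·t/2)/4. La derivada de la sacudida da el snap: s(t) = 243·exp(-3·t/2)/8. De la ecuación del snap s(t) = 243·exp(-3·t/2)/8, sustituimos t = 2*log(2)/3 para obtener s = 243/16.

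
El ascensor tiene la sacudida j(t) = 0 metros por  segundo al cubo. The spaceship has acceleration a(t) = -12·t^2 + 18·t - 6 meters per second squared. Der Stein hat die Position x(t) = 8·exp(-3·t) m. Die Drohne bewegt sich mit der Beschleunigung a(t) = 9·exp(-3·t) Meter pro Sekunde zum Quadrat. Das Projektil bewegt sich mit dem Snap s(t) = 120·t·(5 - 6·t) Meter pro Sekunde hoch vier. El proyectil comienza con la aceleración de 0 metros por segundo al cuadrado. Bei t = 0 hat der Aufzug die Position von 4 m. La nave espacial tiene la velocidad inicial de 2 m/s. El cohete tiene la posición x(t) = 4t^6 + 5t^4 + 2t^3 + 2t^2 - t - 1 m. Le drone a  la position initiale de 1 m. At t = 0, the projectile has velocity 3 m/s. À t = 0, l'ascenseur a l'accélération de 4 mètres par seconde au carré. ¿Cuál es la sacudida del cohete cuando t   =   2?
Para resolver esto, necesitamos tomar 3 derivadas de nuestra ecuación de la posición x(t) = 4·t^6 + 5·t^4 + 2·t^3 + 2·t^2 - t - 1. Tomando d/dt de x(t), encontramos v(t) = 24·t^5 + 20·t^3 + 6·t^2 + 4·t - 1. La derivada de la velocidad da la aceleración: a(t) = 120·t^4 + 60·t^2 + 12·t + 4. Tomando d/dt de a(t), encontramos j(t) = 480·t^3 + 120·t + 12. Tenemos la sacudida j(t) = 480·t^3 + 120·t + 12. Sustituyendo t = 2: j(2) = 4092.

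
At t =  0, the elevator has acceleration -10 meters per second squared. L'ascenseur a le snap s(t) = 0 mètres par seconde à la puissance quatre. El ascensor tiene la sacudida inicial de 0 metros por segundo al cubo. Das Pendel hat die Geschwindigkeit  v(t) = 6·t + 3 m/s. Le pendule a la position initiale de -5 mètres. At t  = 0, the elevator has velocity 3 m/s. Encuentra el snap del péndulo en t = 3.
Partiendo de la velocidad v(t) = 6·t + 3, tomamos 3 derivadas. Derivando la velocidad, obtenemos la aceleración: a(t) = 6. La derivada de la aceleración da la sacudida: j(t) = 0. La derivada de la sacudida da el snap: s(t) = 0. Usando s(t) = 0 y sustituyendo t = 3, encontramos s = 0.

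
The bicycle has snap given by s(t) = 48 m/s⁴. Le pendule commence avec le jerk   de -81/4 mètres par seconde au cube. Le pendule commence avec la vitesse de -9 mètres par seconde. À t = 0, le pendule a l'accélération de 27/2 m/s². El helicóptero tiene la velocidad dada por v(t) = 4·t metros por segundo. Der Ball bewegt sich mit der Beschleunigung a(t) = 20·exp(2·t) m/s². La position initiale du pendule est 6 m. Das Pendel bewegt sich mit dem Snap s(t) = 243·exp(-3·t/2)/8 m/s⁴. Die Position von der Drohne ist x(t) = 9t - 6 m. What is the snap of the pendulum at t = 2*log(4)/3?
Using s(t) = 243·exp(-3·t/2)/8 and substituting t = 2*log(4)/3, we find s = 243/32.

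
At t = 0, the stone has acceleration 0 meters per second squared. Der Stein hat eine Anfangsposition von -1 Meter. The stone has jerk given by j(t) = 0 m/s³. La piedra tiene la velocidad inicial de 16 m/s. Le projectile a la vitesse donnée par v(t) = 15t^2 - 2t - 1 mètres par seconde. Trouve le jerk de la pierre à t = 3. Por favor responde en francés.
Nous avons le jerk j(t) = 0. En substituant t = 3: j(3) = 0.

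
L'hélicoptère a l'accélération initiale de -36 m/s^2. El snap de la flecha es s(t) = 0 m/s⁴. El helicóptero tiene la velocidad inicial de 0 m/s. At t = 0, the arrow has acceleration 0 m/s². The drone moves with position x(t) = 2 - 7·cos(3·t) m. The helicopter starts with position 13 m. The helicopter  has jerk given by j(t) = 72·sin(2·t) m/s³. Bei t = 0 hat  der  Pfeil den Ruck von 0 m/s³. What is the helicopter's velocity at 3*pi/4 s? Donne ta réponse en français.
Nous devons intégrer notre équation du jerk j(t) = 72·sin(2·t) 2 fois. L'intégrale du jerk, avec a(0) = -36, donne l'accélération: a(t) = -36·cos(2·t). En prenant ∫a(t)dt et en appliquant v(0) = 0, nous trouvons v(t) = -18·sin(2·t). En utilisant v(t) = -18·sin(2·t) et en substituant t = 3*pi/4, nous trouvons v = 18.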